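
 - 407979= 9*(-45331)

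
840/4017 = 280/1339= 0.21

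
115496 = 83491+32005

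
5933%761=606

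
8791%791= 90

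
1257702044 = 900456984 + 357245060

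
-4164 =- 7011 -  - 2847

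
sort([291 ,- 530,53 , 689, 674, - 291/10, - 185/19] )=[-530, - 291/10, - 185/19,53, 291, 674,689]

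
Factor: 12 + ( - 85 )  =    -  73^1= -73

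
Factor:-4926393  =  -3^3*23^1*7933^1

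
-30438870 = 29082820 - 59521690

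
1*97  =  97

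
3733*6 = 22398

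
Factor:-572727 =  - 3^1*190909^1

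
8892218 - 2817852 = 6074366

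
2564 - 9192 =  - 6628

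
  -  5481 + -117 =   -  5598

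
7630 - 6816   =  814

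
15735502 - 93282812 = -77547310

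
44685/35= 8937/7 = 1276.71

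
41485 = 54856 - 13371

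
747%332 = 83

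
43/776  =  43/776=0.06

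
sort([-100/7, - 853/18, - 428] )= [ - 428, - 853/18, - 100/7]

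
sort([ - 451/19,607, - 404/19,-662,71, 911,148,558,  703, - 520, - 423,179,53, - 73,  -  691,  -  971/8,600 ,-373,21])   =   [ - 691, -662  , - 520, - 423, - 373, -971/8, - 73, - 451/19, - 404/19,21,53,  71,148,179, 558,600,607,703,911] 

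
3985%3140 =845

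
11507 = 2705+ 8802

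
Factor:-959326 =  - 2^1*31^1*15473^1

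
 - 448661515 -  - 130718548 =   -  317942967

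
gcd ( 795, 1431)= 159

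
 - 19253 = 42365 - 61618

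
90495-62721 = 27774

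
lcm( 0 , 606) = 0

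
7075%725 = 550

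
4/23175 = 4/23175 = 0.00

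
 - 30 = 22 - 52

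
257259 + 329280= 586539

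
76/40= 19/10 = 1.90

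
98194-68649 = 29545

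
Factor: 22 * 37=814 = 2^1*11^1*37^1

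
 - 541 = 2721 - 3262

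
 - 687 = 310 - 997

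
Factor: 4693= 13^1*19^2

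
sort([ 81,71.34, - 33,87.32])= [ - 33, 71.34,  81,  87.32] 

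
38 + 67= 105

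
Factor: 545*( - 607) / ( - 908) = 330815/908= 2^( - 2)*5^1*109^1*227^( - 1)*607^1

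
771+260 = 1031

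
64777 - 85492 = -20715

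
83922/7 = 11988 + 6/7 = 11988.86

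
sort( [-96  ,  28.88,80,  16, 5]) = [ - 96,5, 16, 28.88,80]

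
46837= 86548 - 39711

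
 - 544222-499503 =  - 1043725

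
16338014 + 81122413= 97460427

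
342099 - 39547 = 302552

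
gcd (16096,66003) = 1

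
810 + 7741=8551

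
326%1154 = 326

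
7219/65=7219/65= 111.06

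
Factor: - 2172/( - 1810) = 6/5  =  2^1*3^1*5^(-1 )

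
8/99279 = 8/99279 = 0.00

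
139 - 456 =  - 317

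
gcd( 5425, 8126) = 1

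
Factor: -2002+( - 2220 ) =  - 2^1 * 2111^1  =  - 4222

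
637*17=10829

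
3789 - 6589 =-2800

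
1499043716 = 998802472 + 500241244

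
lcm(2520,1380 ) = 57960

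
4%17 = 4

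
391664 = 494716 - 103052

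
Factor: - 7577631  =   - 3^4 * 17^1*5503^1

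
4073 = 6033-1960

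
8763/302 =29 + 5/302 = 29.02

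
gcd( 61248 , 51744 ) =1056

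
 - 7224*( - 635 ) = 4587240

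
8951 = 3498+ 5453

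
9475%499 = 493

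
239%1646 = 239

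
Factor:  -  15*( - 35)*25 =3^1*5^4 * 7^1=13125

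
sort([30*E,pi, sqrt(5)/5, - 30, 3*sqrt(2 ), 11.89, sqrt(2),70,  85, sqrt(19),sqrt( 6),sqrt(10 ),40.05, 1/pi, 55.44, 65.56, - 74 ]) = [-74, - 30,1/pi,sqrt(5 ) /5 , sqrt(2),sqrt(6 ),  pi,sqrt(10 ), 3* sqrt(2 ), sqrt (19), 11.89,40.05, 55.44,65.56,70,30*E, 85]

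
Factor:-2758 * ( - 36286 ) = 100076788= 2^2*7^1*197^1 * 18143^1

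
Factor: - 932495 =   -  5^1* 29^1 *59^1*109^1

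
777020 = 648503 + 128517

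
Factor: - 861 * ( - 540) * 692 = 321738480 = 2^4 * 3^4 *5^1 * 7^1*41^1*173^1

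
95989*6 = 575934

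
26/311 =26/311= 0.08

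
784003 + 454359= 1238362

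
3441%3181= 260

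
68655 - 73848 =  - 5193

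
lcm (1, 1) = 1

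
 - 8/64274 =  - 1 + 32133/32137 =- 0.00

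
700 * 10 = 7000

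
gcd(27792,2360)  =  8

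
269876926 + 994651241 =1264528167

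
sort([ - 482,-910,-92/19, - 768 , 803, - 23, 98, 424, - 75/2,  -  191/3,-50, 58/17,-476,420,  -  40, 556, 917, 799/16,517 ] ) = [ - 910, - 768, - 482,-476, -191/3, - 50, - 40, -75/2, - 23, - 92/19 , 58/17, 799/16, 98,420, 424, 517,556,803, 917] 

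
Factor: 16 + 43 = 59 = 59^1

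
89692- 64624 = 25068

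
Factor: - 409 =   -  409^1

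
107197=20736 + 86461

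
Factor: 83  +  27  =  2^1 * 5^1 * 11^1 = 110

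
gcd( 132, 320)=4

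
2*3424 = 6848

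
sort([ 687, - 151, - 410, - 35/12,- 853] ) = [ - 853,-410 , - 151 ,  -  35/12,687 ] 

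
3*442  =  1326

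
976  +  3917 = 4893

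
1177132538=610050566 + 567081972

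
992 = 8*124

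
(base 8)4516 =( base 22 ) 4K6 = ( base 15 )A8C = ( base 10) 2382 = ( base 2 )100101001110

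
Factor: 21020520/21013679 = 2^3*3^1*5^1*59^1*67^( - 1 )*2969^1*313637^( - 1) 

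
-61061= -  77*793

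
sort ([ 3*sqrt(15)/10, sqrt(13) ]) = [ 3*sqrt( 15)/10,sqrt(13 )]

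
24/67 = 24/67 =0.36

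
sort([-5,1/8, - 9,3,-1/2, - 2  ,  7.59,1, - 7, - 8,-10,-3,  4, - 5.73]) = [-10,  -  9 ,  -  8, - 7,  -  5.73,  -  5,-3,-2,-1/2, 1/8,1,3,4, 7.59 ] 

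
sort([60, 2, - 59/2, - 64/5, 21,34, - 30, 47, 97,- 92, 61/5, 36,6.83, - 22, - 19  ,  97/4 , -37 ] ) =[ - 92 , - 37, - 30, - 59/2 , - 22, - 19, -64/5, 2,6.83,61/5, 21,97/4, 34, 36, 47, 60,97 ]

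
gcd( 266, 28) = 14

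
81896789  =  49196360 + 32700429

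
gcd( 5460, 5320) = 140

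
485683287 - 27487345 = 458195942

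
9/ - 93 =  - 3/31 = - 0.10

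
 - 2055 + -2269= - 4324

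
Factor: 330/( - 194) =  - 165/97  =  - 3^1* 5^1* 11^1*97^( - 1 )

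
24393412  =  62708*389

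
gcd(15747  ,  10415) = 1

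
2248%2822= 2248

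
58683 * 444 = 26055252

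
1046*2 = 2092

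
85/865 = 17/173= 0.10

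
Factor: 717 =3^1 * 239^1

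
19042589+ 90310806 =109353395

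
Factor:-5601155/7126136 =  - 2^( - 3)*5^1*7^1 * 23^(-1)  *  38729^(-1)*160033^1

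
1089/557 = 1089/557  =  1.96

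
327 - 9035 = -8708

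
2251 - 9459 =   -  7208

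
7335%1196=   159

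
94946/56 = 1695 + 13/28 = 1695.46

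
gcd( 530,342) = 2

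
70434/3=23478 =23478.00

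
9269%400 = 69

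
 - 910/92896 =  - 455/46448= - 0.01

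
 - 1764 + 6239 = 4475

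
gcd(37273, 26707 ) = 1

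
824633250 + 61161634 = 885794884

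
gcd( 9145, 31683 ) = 59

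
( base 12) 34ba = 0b1011100001110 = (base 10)5902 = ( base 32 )5oe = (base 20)ef2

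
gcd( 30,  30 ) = 30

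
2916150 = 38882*75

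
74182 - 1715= 72467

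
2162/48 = 1081/24  =  45.04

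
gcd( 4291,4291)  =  4291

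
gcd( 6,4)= 2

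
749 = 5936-5187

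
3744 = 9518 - 5774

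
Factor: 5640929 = 7^2*19^1 * 73^1*83^1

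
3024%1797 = 1227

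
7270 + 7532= 14802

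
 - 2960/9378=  - 1480/4689 = - 0.32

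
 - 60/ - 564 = 5/47 = 0.11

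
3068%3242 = 3068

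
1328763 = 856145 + 472618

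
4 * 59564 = 238256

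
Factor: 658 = 2^1*7^1*47^1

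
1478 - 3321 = - 1843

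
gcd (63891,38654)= 1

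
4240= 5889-1649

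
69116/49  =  1410 + 26/49=1410.53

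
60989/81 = 60989/81= 752.95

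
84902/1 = 84902=84902.00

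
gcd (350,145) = 5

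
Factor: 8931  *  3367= 30070677= 3^1*7^1 * 13^2*37^1*229^1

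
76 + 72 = 148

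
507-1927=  - 1420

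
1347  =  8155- 6808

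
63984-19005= 44979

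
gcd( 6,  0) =6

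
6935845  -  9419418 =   -  2483573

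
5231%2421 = 389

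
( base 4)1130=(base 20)4c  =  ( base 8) 134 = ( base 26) 3e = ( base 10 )92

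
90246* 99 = 8934354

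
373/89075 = 373/89075 = 0.00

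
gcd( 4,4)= 4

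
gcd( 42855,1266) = 3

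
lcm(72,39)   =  936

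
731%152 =123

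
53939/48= 53939/48=1123.73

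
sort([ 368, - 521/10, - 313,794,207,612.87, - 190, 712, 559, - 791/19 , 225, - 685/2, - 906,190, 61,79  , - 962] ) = [ - 962 , - 906, -685/2, - 313, - 190,-521/10, - 791/19,  61,79, 190, 207, 225,368, 559, 612.87, 712,794 ]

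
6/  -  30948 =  - 1 + 5157/5158=   - 0.00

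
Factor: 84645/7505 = 891/79 = 3^4*11^1*79^(  -  1)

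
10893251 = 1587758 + 9305493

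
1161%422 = 317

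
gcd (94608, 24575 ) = 1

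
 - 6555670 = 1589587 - 8145257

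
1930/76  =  25 + 15/38 = 25.39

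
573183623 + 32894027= 606077650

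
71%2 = 1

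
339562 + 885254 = 1224816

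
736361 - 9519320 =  -8782959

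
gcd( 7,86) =1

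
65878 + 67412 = 133290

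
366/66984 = 61/11164 = 0.01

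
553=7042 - 6489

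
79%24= 7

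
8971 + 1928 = 10899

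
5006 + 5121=10127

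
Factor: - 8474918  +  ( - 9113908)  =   - 17588826 =- 2^1*3^5*36191^1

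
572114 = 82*6977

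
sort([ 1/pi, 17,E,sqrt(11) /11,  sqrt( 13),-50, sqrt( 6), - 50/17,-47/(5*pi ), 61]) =[-50,- 47/( 5*pi),-50/17,sqrt( 11) /11, 1/pi,  sqrt(6), E,sqrt( 13 ),17,61] 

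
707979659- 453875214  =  254104445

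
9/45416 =9/45416 =0.00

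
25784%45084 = 25784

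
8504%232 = 152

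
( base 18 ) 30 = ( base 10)54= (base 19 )2g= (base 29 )1P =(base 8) 66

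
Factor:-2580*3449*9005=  - 2^2*3^1*5^2*43^1* 1801^1  *3449^1 = - 80130272100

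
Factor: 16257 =3^1 * 5419^1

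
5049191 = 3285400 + 1763791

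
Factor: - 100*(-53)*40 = 2^5*5^3*53^1 = 212000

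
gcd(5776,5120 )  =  16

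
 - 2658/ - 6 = 443+0/1 = 443.00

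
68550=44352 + 24198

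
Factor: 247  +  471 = 2^1*359^1= 718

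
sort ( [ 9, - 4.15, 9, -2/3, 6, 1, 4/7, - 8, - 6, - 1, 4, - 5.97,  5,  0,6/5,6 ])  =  [ - 8, - 6, -5.97, -4.15, - 1,- 2/3, 0, 4/7 , 1, 6/5,4, 5, 6,6, 9, 9]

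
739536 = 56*13206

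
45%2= 1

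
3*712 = 2136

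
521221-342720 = 178501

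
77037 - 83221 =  - 6184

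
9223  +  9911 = 19134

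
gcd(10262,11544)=2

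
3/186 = 1/62=0.02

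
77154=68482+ 8672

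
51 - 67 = - 16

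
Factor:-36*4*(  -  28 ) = 2^6*3^2*7^1=4032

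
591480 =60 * 9858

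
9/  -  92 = -1+83/92 = - 0.10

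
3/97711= 3/97711=   0.00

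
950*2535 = 2408250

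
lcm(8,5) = 40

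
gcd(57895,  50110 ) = 5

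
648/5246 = 324/2623=0.12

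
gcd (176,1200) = 16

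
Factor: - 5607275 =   -  5^2 * 224291^1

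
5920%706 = 272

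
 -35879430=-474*75695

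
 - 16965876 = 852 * (  -  19913 )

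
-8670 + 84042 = 75372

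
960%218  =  88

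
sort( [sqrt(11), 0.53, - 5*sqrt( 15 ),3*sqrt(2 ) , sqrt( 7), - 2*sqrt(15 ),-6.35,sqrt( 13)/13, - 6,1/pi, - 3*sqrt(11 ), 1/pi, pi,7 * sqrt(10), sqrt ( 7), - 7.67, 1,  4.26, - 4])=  [ - 5*sqrt(15) ,  -  3 *sqrt(11 ) , - 2*sqrt(15 ), - 7.67, - 6.35,-6 , - 4, sqrt( 13) /13,1/pi, 1/pi , 0.53, 1,sqrt( 7 ), sqrt(7 ), pi, sqrt(11), 3* sqrt(2 ),4.26, 7*sqrt(10 ) ] 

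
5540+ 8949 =14489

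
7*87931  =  615517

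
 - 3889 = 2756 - 6645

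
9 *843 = 7587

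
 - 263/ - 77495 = 263/77495 = 0.00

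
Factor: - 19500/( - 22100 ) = 15/17 = 3^1 *5^1*17^ ( - 1) 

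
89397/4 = 89397/4 = 22349.25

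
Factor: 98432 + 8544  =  106976 = 2^5*3343^1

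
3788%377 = 18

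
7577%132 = 53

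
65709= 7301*9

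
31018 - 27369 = 3649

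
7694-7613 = 81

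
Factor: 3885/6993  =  5/9  =  3^( - 2)*5^1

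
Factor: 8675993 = 1217^1 * 7129^1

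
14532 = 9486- -5046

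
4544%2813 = 1731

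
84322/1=84322=84322.00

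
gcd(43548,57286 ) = 2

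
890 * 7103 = 6321670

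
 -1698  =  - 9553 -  - 7855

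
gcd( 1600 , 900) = 100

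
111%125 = 111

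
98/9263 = 98/9263=0.01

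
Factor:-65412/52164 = -3^( - 2 )*7^( - 1 ) * 79^1 = -79/63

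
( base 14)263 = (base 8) 737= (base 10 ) 479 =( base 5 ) 3404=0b111011111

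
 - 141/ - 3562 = 141/3562 =0.04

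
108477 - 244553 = -136076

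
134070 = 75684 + 58386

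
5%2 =1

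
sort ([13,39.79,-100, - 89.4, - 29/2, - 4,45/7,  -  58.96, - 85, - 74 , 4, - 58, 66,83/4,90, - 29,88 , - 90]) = [-100,  -  90, - 89.4, - 85, - 74, - 58.96,-58, - 29,-29/2 , - 4,4, 45/7,13,83/4, 39.79,66,88,90 ]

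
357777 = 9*39753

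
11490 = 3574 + 7916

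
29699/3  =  9899 + 2/3 = 9899.67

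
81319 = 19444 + 61875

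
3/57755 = 3/57755 = 0.00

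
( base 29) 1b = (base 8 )50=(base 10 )40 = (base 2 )101000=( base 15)2a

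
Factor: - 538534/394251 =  - 586/429= -2^1*3^( - 1 )*11^( - 1)*13^(  -  1)*293^1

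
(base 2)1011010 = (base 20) 4A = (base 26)3c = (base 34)2M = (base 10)90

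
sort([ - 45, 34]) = [ - 45,  34 ]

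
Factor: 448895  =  5^1*89779^1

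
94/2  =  47= 47.00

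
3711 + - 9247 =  -5536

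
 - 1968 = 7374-9342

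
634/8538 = 317/4269 = 0.07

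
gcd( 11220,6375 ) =255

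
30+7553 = 7583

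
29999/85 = 352 + 79/85= 352.93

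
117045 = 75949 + 41096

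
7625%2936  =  1753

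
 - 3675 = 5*( - 735 )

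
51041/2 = 25520 + 1/2 = 25520.50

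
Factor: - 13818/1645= - 42/5= -2^1*3^1*5^( - 1) * 7^1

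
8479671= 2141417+6338254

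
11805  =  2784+9021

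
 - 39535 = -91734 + 52199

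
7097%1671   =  413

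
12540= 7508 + 5032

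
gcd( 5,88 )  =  1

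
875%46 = 1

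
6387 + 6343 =12730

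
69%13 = 4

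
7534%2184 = 982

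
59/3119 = 59/3119 =0.02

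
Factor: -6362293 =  - 7^1*101^1*8999^1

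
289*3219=930291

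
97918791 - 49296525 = 48622266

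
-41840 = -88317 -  - 46477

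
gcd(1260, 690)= 30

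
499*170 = 84830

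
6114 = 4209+1905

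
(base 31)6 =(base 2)110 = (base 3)20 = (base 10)6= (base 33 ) 6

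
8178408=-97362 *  ( - 84 ) 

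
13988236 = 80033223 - 66044987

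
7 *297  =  2079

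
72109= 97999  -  25890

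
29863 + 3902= 33765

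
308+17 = 325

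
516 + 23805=24321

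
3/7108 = 3/7108 = 0.00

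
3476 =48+3428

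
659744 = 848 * 778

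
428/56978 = 214/28489= 0.01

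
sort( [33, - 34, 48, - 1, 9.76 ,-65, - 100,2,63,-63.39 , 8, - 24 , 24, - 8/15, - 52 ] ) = [-100, - 65, -63.39, - 52, - 34, -24,-1, - 8/15 , 2,8, 9.76 , 24 , 33,48, 63] 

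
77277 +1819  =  79096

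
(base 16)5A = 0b1011010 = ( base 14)66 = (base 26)3c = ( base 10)90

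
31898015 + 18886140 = 50784155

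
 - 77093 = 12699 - 89792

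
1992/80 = 24 + 9/10 = 24.90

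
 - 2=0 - 2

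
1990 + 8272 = 10262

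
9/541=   9/541 = 0.02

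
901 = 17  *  53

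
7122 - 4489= 2633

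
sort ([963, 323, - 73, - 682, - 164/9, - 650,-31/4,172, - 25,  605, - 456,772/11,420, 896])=[ - 682, - 650,-456, - 73, - 25, -164/9 , - 31/4,772/11,172,323, 420, 605,896,963]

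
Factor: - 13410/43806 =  - 15/49 = - 3^1*5^1 * 7^( - 2) 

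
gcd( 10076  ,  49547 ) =1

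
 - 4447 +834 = -3613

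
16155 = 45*359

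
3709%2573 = 1136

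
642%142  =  74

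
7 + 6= 13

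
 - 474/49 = -10 + 16/49  =  - 9.67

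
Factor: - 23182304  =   - 2^5*724447^1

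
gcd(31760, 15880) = 15880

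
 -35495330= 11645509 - 47140839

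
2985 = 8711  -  5726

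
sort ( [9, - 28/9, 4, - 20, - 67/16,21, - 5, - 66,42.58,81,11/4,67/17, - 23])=[- 66 , - 23, - 20, - 5, -67/16, - 28/9,11/4,67/17,4,9,21 , 42.58,81 ]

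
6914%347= 321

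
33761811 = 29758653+4003158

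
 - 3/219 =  - 1/73=-0.01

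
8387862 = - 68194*( - 123) 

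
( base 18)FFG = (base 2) 1010000011010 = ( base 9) 7047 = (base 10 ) 5146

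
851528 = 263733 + 587795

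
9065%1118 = 121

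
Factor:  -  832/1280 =  -  2^(-2) * 5^( - 1)*13^1 = -13/20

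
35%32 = 3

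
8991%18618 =8991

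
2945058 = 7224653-4279595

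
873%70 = 33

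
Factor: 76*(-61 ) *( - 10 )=2^3*5^1 * 19^1*61^1= 46360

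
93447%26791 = 13074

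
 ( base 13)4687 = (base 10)9913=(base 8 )23271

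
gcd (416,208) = 208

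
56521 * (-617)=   -  34873457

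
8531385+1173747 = 9705132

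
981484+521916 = 1503400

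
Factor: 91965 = 3^1*5^1*6131^1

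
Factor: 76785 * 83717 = 6428209845 = 3^1*5^1*5119^1*83717^1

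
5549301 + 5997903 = 11547204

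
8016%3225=1566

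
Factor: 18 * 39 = 2^1 *3^3* 13^1 = 702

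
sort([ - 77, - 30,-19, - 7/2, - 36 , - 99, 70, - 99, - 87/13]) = [ - 99,-99, - 77, - 36, - 30, - 19, - 87/13, - 7/2, 70]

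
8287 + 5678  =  13965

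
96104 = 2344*41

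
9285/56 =165+45/56 =165.80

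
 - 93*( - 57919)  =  5386467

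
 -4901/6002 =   -  1 + 1101/6002 =- 0.82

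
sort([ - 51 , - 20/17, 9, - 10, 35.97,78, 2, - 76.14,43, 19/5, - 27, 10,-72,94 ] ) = [ - 76.14, - 72, - 51, - 27, - 10, - 20/17, 2,  19/5 , 9,10,35.97,43,78,94]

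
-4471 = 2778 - 7249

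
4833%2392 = 49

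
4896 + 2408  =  7304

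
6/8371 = 6/8371 = 0.00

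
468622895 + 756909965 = 1225532860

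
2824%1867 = 957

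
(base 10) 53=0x35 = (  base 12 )45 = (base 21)2b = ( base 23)27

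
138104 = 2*69052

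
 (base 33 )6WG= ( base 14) 2AB4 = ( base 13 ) 3601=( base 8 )16666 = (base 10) 7606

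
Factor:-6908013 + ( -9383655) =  - 2^2*3^1*43^1*31573^1 =- 16291668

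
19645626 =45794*429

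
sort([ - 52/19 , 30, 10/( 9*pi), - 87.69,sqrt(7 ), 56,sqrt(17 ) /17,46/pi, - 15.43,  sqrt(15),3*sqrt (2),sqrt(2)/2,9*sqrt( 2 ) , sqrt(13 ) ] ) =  [ - 87.69,  -  15.43 , - 52/19, sqrt(17)/17, 10/( 9*pi),sqrt(2 ) /2,sqrt( 7 ),sqrt(13),sqrt( 15 ),3*sqrt (2),9*sqrt(2 ),46/pi,30,56 ] 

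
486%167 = 152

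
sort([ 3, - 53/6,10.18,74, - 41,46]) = [ - 41,-53/6, 3,10.18,46,74] 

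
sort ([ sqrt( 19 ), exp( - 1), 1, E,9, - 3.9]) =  [-3.9,exp ( -1 ),1, E, sqrt( 19), 9]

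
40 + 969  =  1009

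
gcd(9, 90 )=9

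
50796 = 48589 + 2207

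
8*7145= 57160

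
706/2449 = 706/2449 = 0.29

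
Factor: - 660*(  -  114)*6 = 451440 = 2^4*3^3*5^1*11^1*19^1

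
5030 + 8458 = 13488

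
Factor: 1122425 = 5^2*17^1* 19^1*139^1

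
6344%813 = 653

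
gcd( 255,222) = 3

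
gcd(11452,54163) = 1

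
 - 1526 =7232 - 8758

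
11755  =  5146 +6609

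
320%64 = 0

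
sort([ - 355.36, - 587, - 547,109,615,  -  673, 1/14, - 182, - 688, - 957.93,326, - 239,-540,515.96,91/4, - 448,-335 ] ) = [ - 957.93, - 688, - 673, - 587, - 547, - 540, - 448, - 355.36, - 335, - 239, - 182, 1/14,91/4,109,326, 515.96,615]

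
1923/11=174 + 9/11 = 174.82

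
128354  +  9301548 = 9429902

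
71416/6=35708/3 = 11902.67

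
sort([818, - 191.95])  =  [ - 191.95, 818]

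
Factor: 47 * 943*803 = 35589763 = 11^1*23^1*41^1 * 47^1*73^1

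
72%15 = 12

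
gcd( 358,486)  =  2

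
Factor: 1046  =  2^1*523^1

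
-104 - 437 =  - 541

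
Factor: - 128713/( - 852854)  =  2^ (- 1) * 13^1 * 9901^1*426427^( - 1 ) 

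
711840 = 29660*24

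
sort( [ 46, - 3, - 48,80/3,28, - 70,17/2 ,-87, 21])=[-87, - 70,-48, - 3, 17/2,21,80/3,28, 46 ]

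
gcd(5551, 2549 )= 1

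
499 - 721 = -222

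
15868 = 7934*2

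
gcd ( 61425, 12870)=585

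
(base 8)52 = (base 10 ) 42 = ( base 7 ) 60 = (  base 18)26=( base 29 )1D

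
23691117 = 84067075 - 60375958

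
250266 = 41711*6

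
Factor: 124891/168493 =739/997   =  739^1*997^( - 1 ) 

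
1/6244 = 1/6244 = 0.00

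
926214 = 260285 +665929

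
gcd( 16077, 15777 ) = 3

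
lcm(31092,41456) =124368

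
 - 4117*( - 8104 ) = 33364168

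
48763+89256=138019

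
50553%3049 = 1769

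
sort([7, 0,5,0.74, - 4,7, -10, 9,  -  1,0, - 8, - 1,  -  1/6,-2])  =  [ - 10,  -  8, - 4, - 2, - 1, - 1, - 1/6, 0,0,0.74,5,7,7,9 ]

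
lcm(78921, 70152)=631368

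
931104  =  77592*12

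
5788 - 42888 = -37100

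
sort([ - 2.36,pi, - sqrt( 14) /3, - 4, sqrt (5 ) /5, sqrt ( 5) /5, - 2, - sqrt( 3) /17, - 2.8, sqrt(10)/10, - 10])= [ - 10, - 4, - 2.8 , - 2.36, - 2,- sqrt( 14 )/3, - sqrt( 3)/17 , sqrt( 10) /10, sqrt( 5 ) /5, sqrt ( 5)/5, pi]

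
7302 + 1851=9153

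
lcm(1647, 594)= 36234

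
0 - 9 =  - 9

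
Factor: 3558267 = 3^2*41^1*9643^1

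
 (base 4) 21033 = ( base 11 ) 498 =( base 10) 591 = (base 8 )1117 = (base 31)J2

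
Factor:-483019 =-43^1 * 47^1*239^1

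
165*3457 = 570405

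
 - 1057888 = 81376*( - 13 ) 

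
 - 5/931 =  - 1  +  926/931 = - 0.01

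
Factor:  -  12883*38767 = - 13^1*991^1*38767^1 = - 499435261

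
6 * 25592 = 153552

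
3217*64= 205888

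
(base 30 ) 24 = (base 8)100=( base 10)64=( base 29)26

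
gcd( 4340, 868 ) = 868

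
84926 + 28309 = 113235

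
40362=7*5766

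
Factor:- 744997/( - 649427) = 11^2* 47^1*131^1  *649427^( - 1 )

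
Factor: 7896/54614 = 2^2*3^1 * 83^(-1 ) = 12/83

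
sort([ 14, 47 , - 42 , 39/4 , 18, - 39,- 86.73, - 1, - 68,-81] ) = [ - 86.73, - 81,- 68, - 42, - 39,-1, 39/4, 14,18, 47 ] 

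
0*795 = 0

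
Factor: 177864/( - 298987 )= - 2^3 * 3^1*13^( - 1 )*109^( - 1 )*211^( - 1)*7411^1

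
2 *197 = 394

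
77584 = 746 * 104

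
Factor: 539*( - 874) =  - 471086  =  - 2^1 * 7^2*11^1*19^1 * 23^1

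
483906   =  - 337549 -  - 821455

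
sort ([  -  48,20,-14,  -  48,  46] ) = [ - 48, - 48, - 14 , 20,46 ] 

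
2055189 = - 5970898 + 8026087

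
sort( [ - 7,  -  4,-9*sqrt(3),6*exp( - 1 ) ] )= [  -  9 * sqrt( 3),  -  7, - 4,6 * exp(-1)]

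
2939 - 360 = 2579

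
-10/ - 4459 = 10/4459 = 0.00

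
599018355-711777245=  - 112758890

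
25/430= 5/86 = 0.06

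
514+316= 830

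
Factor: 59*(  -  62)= - 2^1*31^1*59^1 = -3658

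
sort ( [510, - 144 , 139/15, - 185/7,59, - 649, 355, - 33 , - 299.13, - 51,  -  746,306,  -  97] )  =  [-746, - 649, - 299.13, - 144, - 97,-51 , - 33,-185/7, 139/15,59,  306, 355,510 ] 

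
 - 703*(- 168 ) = 118104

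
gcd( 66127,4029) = 1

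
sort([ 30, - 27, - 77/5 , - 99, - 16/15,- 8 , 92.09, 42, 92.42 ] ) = [-99, - 27 , - 77/5,  -  8, -16/15, 30, 42,92.09, 92.42 ] 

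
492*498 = 245016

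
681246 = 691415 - 10169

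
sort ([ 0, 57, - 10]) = [-10, 0, 57 ]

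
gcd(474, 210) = 6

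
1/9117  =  1/9117 = 0.00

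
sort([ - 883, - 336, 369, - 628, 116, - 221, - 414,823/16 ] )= [ - 883, - 628,-414, - 336 ,-221, 823/16,  116, 369]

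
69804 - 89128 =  - 19324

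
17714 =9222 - - 8492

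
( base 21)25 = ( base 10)47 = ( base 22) 23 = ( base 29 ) 1I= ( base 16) 2F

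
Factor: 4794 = 2^1*3^1*17^1*47^1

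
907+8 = 915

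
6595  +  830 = 7425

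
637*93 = 59241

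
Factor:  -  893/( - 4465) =1/5 = 5^(-1)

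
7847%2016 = 1799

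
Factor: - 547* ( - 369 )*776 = 2^3*3^2*41^1*97^1*547^1 = 156630168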